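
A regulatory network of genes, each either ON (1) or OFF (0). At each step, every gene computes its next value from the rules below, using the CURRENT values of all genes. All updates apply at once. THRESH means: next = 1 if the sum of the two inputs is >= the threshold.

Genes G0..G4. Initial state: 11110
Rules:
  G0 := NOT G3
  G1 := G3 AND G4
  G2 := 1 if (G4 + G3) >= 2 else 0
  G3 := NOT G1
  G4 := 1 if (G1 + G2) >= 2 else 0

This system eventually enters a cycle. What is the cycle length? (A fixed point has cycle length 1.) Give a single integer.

Answer: 1

Derivation:
Step 0: 11110
Step 1: G0=NOT G3=NOT 1=0 G1=G3&G4=1&0=0 G2=(0+1>=2)=0 G3=NOT G1=NOT 1=0 G4=(1+1>=2)=1 -> 00001
Step 2: G0=NOT G3=NOT 0=1 G1=G3&G4=0&1=0 G2=(1+0>=2)=0 G3=NOT G1=NOT 0=1 G4=(0+0>=2)=0 -> 10010
Step 3: G0=NOT G3=NOT 1=0 G1=G3&G4=1&0=0 G2=(0+1>=2)=0 G3=NOT G1=NOT 0=1 G4=(0+0>=2)=0 -> 00010
Step 4: G0=NOT G3=NOT 1=0 G1=G3&G4=1&0=0 G2=(0+1>=2)=0 G3=NOT G1=NOT 0=1 G4=(0+0>=2)=0 -> 00010
State from step 4 equals state from step 3 -> cycle length 1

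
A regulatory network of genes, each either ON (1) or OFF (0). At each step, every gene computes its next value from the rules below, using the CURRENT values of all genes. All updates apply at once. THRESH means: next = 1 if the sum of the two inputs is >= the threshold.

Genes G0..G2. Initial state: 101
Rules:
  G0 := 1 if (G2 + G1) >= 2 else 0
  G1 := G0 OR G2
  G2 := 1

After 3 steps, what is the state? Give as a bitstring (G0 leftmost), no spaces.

Step 1: G0=(1+0>=2)=0 G1=G0|G2=1|1=1 G2=1(const) -> 011
Step 2: G0=(1+1>=2)=1 G1=G0|G2=0|1=1 G2=1(const) -> 111
Step 3: G0=(1+1>=2)=1 G1=G0|G2=1|1=1 G2=1(const) -> 111

111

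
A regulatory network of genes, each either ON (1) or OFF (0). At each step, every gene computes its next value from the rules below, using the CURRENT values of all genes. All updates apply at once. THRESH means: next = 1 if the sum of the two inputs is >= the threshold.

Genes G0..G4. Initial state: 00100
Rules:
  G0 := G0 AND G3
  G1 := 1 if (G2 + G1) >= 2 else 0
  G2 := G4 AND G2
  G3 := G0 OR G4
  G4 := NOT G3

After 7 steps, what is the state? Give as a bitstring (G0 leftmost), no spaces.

Step 1: G0=G0&G3=0&0=0 G1=(1+0>=2)=0 G2=G4&G2=0&1=0 G3=G0|G4=0|0=0 G4=NOT G3=NOT 0=1 -> 00001
Step 2: G0=G0&G3=0&0=0 G1=(0+0>=2)=0 G2=G4&G2=1&0=0 G3=G0|G4=0|1=1 G4=NOT G3=NOT 0=1 -> 00011
Step 3: G0=G0&G3=0&1=0 G1=(0+0>=2)=0 G2=G4&G2=1&0=0 G3=G0|G4=0|1=1 G4=NOT G3=NOT 1=0 -> 00010
Step 4: G0=G0&G3=0&1=0 G1=(0+0>=2)=0 G2=G4&G2=0&0=0 G3=G0|G4=0|0=0 G4=NOT G3=NOT 1=0 -> 00000
Step 5: G0=G0&G3=0&0=0 G1=(0+0>=2)=0 G2=G4&G2=0&0=0 G3=G0|G4=0|0=0 G4=NOT G3=NOT 0=1 -> 00001
Step 6: G0=G0&G3=0&0=0 G1=(0+0>=2)=0 G2=G4&G2=1&0=0 G3=G0|G4=0|1=1 G4=NOT G3=NOT 0=1 -> 00011
Step 7: G0=G0&G3=0&1=0 G1=(0+0>=2)=0 G2=G4&G2=1&0=0 G3=G0|G4=0|1=1 G4=NOT G3=NOT 1=0 -> 00010

00010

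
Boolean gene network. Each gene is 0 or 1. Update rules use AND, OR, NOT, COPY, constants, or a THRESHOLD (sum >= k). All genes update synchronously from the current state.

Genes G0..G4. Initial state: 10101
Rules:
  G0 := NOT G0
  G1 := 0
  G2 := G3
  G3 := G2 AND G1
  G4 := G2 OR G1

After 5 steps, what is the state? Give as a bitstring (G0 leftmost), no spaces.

Step 1: G0=NOT G0=NOT 1=0 G1=0(const) G2=G3=0 G3=G2&G1=1&0=0 G4=G2|G1=1|0=1 -> 00001
Step 2: G0=NOT G0=NOT 0=1 G1=0(const) G2=G3=0 G3=G2&G1=0&0=0 G4=G2|G1=0|0=0 -> 10000
Step 3: G0=NOT G0=NOT 1=0 G1=0(const) G2=G3=0 G3=G2&G1=0&0=0 G4=G2|G1=0|0=0 -> 00000
Step 4: G0=NOT G0=NOT 0=1 G1=0(const) G2=G3=0 G3=G2&G1=0&0=0 G4=G2|G1=0|0=0 -> 10000
Step 5: G0=NOT G0=NOT 1=0 G1=0(const) G2=G3=0 G3=G2&G1=0&0=0 G4=G2|G1=0|0=0 -> 00000

00000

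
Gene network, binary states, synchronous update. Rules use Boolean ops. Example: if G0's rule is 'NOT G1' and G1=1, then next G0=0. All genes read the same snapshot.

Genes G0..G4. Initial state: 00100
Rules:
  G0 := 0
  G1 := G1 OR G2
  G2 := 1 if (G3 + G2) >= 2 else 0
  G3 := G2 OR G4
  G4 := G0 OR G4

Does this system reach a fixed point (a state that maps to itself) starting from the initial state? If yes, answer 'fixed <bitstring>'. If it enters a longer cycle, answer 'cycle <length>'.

Answer: fixed 01000

Derivation:
Step 0: 00100
Step 1: G0=0(const) G1=G1|G2=0|1=1 G2=(0+1>=2)=0 G3=G2|G4=1|0=1 G4=G0|G4=0|0=0 -> 01010
Step 2: G0=0(const) G1=G1|G2=1|0=1 G2=(1+0>=2)=0 G3=G2|G4=0|0=0 G4=G0|G4=0|0=0 -> 01000
Step 3: G0=0(const) G1=G1|G2=1|0=1 G2=(0+0>=2)=0 G3=G2|G4=0|0=0 G4=G0|G4=0|0=0 -> 01000
Fixed point reached at step 2: 01000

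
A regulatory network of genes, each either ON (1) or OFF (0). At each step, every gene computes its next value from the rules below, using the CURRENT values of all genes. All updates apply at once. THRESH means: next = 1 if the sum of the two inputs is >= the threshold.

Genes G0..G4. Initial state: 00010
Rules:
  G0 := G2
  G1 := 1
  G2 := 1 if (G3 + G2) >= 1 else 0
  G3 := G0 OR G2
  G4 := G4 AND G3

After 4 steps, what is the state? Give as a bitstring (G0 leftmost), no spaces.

Step 1: G0=G2=0 G1=1(const) G2=(1+0>=1)=1 G3=G0|G2=0|0=0 G4=G4&G3=0&1=0 -> 01100
Step 2: G0=G2=1 G1=1(const) G2=(0+1>=1)=1 G3=G0|G2=0|1=1 G4=G4&G3=0&0=0 -> 11110
Step 3: G0=G2=1 G1=1(const) G2=(1+1>=1)=1 G3=G0|G2=1|1=1 G4=G4&G3=0&1=0 -> 11110
Step 4: G0=G2=1 G1=1(const) G2=(1+1>=1)=1 G3=G0|G2=1|1=1 G4=G4&G3=0&1=0 -> 11110

11110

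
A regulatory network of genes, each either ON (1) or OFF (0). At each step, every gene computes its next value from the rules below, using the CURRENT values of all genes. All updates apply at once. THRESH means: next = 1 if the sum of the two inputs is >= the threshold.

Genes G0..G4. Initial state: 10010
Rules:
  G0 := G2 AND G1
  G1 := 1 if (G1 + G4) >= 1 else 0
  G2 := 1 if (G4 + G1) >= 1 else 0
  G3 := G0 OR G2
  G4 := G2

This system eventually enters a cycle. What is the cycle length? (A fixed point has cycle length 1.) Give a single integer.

Answer: 1

Derivation:
Step 0: 10010
Step 1: G0=G2&G1=0&0=0 G1=(0+0>=1)=0 G2=(0+0>=1)=0 G3=G0|G2=1|0=1 G4=G2=0 -> 00010
Step 2: G0=G2&G1=0&0=0 G1=(0+0>=1)=0 G2=(0+0>=1)=0 G3=G0|G2=0|0=0 G4=G2=0 -> 00000
Step 3: G0=G2&G1=0&0=0 G1=(0+0>=1)=0 G2=(0+0>=1)=0 G3=G0|G2=0|0=0 G4=G2=0 -> 00000
State from step 3 equals state from step 2 -> cycle length 1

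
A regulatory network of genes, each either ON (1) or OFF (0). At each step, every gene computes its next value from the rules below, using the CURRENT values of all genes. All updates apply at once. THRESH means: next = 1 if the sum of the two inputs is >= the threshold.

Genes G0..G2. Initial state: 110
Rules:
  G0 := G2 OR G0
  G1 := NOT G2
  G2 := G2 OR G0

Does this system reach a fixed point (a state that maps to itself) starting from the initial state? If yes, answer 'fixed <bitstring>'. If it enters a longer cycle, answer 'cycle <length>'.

Answer: fixed 101

Derivation:
Step 0: 110
Step 1: G0=G2|G0=0|1=1 G1=NOT G2=NOT 0=1 G2=G2|G0=0|1=1 -> 111
Step 2: G0=G2|G0=1|1=1 G1=NOT G2=NOT 1=0 G2=G2|G0=1|1=1 -> 101
Step 3: G0=G2|G0=1|1=1 G1=NOT G2=NOT 1=0 G2=G2|G0=1|1=1 -> 101
Fixed point reached at step 2: 101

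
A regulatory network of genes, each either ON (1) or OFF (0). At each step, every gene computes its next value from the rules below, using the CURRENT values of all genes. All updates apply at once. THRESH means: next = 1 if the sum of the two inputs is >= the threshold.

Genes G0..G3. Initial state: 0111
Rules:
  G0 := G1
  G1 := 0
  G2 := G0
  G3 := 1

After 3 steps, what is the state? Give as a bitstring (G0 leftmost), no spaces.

Step 1: G0=G1=1 G1=0(const) G2=G0=0 G3=1(const) -> 1001
Step 2: G0=G1=0 G1=0(const) G2=G0=1 G3=1(const) -> 0011
Step 3: G0=G1=0 G1=0(const) G2=G0=0 G3=1(const) -> 0001

0001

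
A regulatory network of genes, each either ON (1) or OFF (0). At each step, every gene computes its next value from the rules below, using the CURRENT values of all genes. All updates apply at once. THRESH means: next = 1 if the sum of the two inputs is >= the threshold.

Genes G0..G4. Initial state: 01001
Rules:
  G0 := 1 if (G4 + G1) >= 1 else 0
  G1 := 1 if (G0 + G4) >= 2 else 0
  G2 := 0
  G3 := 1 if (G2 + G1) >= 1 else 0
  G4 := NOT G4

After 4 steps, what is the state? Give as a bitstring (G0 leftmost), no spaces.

Step 1: G0=(1+1>=1)=1 G1=(0+1>=2)=0 G2=0(const) G3=(0+1>=1)=1 G4=NOT G4=NOT 1=0 -> 10010
Step 2: G0=(0+0>=1)=0 G1=(1+0>=2)=0 G2=0(const) G3=(0+0>=1)=0 G4=NOT G4=NOT 0=1 -> 00001
Step 3: G0=(1+0>=1)=1 G1=(0+1>=2)=0 G2=0(const) G3=(0+0>=1)=0 G4=NOT G4=NOT 1=0 -> 10000
Step 4: G0=(0+0>=1)=0 G1=(1+0>=2)=0 G2=0(const) G3=(0+0>=1)=0 G4=NOT G4=NOT 0=1 -> 00001

00001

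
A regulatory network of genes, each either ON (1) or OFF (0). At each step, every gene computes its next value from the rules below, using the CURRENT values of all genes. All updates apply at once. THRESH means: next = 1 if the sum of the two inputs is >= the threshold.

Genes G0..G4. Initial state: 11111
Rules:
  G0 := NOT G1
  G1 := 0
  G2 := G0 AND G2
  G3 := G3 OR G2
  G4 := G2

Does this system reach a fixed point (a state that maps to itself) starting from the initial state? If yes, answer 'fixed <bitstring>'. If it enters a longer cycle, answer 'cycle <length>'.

Answer: fixed 10010

Derivation:
Step 0: 11111
Step 1: G0=NOT G1=NOT 1=0 G1=0(const) G2=G0&G2=1&1=1 G3=G3|G2=1|1=1 G4=G2=1 -> 00111
Step 2: G0=NOT G1=NOT 0=1 G1=0(const) G2=G0&G2=0&1=0 G3=G3|G2=1|1=1 G4=G2=1 -> 10011
Step 3: G0=NOT G1=NOT 0=1 G1=0(const) G2=G0&G2=1&0=0 G3=G3|G2=1|0=1 G4=G2=0 -> 10010
Step 4: G0=NOT G1=NOT 0=1 G1=0(const) G2=G0&G2=1&0=0 G3=G3|G2=1|0=1 G4=G2=0 -> 10010
Fixed point reached at step 3: 10010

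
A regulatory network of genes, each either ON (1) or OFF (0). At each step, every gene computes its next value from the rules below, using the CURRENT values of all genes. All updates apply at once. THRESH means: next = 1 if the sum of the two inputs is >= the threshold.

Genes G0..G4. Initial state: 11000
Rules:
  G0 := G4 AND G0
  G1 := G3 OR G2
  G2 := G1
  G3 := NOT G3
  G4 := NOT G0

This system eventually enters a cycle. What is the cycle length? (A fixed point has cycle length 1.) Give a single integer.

Answer: 2

Derivation:
Step 0: 11000
Step 1: G0=G4&G0=0&1=0 G1=G3|G2=0|0=0 G2=G1=1 G3=NOT G3=NOT 0=1 G4=NOT G0=NOT 1=0 -> 00110
Step 2: G0=G4&G0=0&0=0 G1=G3|G2=1|1=1 G2=G1=0 G3=NOT G3=NOT 1=0 G4=NOT G0=NOT 0=1 -> 01001
Step 3: G0=G4&G0=1&0=0 G1=G3|G2=0|0=0 G2=G1=1 G3=NOT G3=NOT 0=1 G4=NOT G0=NOT 0=1 -> 00111
Step 4: G0=G4&G0=1&0=0 G1=G3|G2=1|1=1 G2=G1=0 G3=NOT G3=NOT 1=0 G4=NOT G0=NOT 0=1 -> 01001
State from step 4 equals state from step 2 -> cycle length 2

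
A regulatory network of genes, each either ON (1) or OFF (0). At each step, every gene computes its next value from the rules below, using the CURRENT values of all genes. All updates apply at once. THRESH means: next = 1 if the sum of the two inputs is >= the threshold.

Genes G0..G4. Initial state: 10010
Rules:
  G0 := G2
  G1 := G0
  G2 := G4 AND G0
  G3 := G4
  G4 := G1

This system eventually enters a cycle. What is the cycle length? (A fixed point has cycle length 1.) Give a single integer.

Step 0: 10010
Step 1: G0=G2=0 G1=G0=1 G2=G4&G0=0&1=0 G3=G4=0 G4=G1=0 -> 01000
Step 2: G0=G2=0 G1=G0=0 G2=G4&G0=0&0=0 G3=G4=0 G4=G1=1 -> 00001
Step 3: G0=G2=0 G1=G0=0 G2=G4&G0=1&0=0 G3=G4=1 G4=G1=0 -> 00010
Step 4: G0=G2=0 G1=G0=0 G2=G4&G0=0&0=0 G3=G4=0 G4=G1=0 -> 00000
Step 5: G0=G2=0 G1=G0=0 G2=G4&G0=0&0=0 G3=G4=0 G4=G1=0 -> 00000
State from step 5 equals state from step 4 -> cycle length 1

Answer: 1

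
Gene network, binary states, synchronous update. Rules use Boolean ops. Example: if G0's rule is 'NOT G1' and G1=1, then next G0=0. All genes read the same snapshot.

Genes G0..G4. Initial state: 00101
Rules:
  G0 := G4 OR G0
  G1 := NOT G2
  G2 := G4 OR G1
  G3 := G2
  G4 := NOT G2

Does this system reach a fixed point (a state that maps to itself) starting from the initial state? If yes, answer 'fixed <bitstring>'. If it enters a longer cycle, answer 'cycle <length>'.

Step 0: 00101
Step 1: G0=G4|G0=1|0=1 G1=NOT G2=NOT 1=0 G2=G4|G1=1|0=1 G3=G2=1 G4=NOT G2=NOT 1=0 -> 10110
Step 2: G0=G4|G0=0|1=1 G1=NOT G2=NOT 1=0 G2=G4|G1=0|0=0 G3=G2=1 G4=NOT G2=NOT 1=0 -> 10010
Step 3: G0=G4|G0=0|1=1 G1=NOT G2=NOT 0=1 G2=G4|G1=0|0=0 G3=G2=0 G4=NOT G2=NOT 0=1 -> 11001
Step 4: G0=G4|G0=1|1=1 G1=NOT G2=NOT 0=1 G2=G4|G1=1|1=1 G3=G2=0 G4=NOT G2=NOT 0=1 -> 11101
Step 5: G0=G4|G0=1|1=1 G1=NOT G2=NOT 1=0 G2=G4|G1=1|1=1 G3=G2=1 G4=NOT G2=NOT 1=0 -> 10110
Cycle of length 4 starting at step 1 -> no fixed point

Answer: cycle 4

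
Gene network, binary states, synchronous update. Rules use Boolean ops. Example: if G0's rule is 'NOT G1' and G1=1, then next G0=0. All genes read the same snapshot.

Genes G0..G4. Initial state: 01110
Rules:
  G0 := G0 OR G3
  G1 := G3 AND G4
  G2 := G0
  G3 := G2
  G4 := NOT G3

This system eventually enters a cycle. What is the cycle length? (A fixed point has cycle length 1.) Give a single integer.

Step 0: 01110
Step 1: G0=G0|G3=0|1=1 G1=G3&G4=1&0=0 G2=G0=0 G3=G2=1 G4=NOT G3=NOT 1=0 -> 10010
Step 2: G0=G0|G3=1|1=1 G1=G3&G4=1&0=0 G2=G0=1 G3=G2=0 G4=NOT G3=NOT 1=0 -> 10100
Step 3: G0=G0|G3=1|0=1 G1=G3&G4=0&0=0 G2=G0=1 G3=G2=1 G4=NOT G3=NOT 0=1 -> 10111
Step 4: G0=G0|G3=1|1=1 G1=G3&G4=1&1=1 G2=G0=1 G3=G2=1 G4=NOT G3=NOT 1=0 -> 11110
Step 5: G0=G0|G3=1|1=1 G1=G3&G4=1&0=0 G2=G0=1 G3=G2=1 G4=NOT G3=NOT 1=0 -> 10110
Step 6: G0=G0|G3=1|1=1 G1=G3&G4=1&0=0 G2=G0=1 G3=G2=1 G4=NOT G3=NOT 1=0 -> 10110
State from step 6 equals state from step 5 -> cycle length 1

Answer: 1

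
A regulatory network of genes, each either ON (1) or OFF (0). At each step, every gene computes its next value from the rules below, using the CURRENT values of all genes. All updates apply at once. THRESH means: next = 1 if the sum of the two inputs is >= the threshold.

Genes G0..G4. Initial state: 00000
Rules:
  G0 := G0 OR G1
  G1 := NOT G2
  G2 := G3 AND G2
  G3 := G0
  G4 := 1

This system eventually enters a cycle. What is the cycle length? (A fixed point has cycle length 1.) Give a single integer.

Answer: 1

Derivation:
Step 0: 00000
Step 1: G0=G0|G1=0|0=0 G1=NOT G2=NOT 0=1 G2=G3&G2=0&0=0 G3=G0=0 G4=1(const) -> 01001
Step 2: G0=G0|G1=0|1=1 G1=NOT G2=NOT 0=1 G2=G3&G2=0&0=0 G3=G0=0 G4=1(const) -> 11001
Step 3: G0=G0|G1=1|1=1 G1=NOT G2=NOT 0=1 G2=G3&G2=0&0=0 G3=G0=1 G4=1(const) -> 11011
Step 4: G0=G0|G1=1|1=1 G1=NOT G2=NOT 0=1 G2=G3&G2=1&0=0 G3=G0=1 G4=1(const) -> 11011
State from step 4 equals state from step 3 -> cycle length 1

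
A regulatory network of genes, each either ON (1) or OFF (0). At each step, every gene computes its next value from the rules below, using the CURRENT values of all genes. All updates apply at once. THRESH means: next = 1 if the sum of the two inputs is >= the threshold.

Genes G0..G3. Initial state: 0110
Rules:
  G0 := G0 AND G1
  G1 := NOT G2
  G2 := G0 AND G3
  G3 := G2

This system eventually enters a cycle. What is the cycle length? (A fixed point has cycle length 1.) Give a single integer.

Answer: 1

Derivation:
Step 0: 0110
Step 1: G0=G0&G1=0&1=0 G1=NOT G2=NOT 1=0 G2=G0&G3=0&0=0 G3=G2=1 -> 0001
Step 2: G0=G0&G1=0&0=0 G1=NOT G2=NOT 0=1 G2=G0&G3=0&1=0 G3=G2=0 -> 0100
Step 3: G0=G0&G1=0&1=0 G1=NOT G2=NOT 0=1 G2=G0&G3=0&0=0 G3=G2=0 -> 0100
State from step 3 equals state from step 2 -> cycle length 1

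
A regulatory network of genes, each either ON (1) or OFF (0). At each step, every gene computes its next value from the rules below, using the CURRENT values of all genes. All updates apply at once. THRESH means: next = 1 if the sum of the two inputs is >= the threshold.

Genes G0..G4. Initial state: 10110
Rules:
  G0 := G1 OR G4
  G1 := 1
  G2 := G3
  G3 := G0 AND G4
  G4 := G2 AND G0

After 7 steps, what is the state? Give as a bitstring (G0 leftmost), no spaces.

Step 1: G0=G1|G4=0|0=0 G1=1(const) G2=G3=1 G3=G0&G4=1&0=0 G4=G2&G0=1&1=1 -> 01101
Step 2: G0=G1|G4=1|1=1 G1=1(const) G2=G3=0 G3=G0&G4=0&1=0 G4=G2&G0=1&0=0 -> 11000
Step 3: G0=G1|G4=1|0=1 G1=1(const) G2=G3=0 G3=G0&G4=1&0=0 G4=G2&G0=0&1=0 -> 11000
Step 4: G0=G1|G4=1|0=1 G1=1(const) G2=G3=0 G3=G0&G4=1&0=0 G4=G2&G0=0&1=0 -> 11000
Step 5: G0=G1|G4=1|0=1 G1=1(const) G2=G3=0 G3=G0&G4=1&0=0 G4=G2&G0=0&1=0 -> 11000
Step 6: G0=G1|G4=1|0=1 G1=1(const) G2=G3=0 G3=G0&G4=1&0=0 G4=G2&G0=0&1=0 -> 11000
Step 7: G0=G1|G4=1|0=1 G1=1(const) G2=G3=0 G3=G0&G4=1&0=0 G4=G2&G0=0&1=0 -> 11000

11000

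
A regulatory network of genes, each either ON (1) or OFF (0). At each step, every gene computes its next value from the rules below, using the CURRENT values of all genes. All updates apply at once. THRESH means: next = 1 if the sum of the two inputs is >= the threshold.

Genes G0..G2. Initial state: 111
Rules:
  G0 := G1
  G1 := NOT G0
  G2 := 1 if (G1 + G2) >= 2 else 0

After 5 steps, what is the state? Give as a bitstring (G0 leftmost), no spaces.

Step 1: G0=G1=1 G1=NOT G0=NOT 1=0 G2=(1+1>=2)=1 -> 101
Step 2: G0=G1=0 G1=NOT G0=NOT 1=0 G2=(0+1>=2)=0 -> 000
Step 3: G0=G1=0 G1=NOT G0=NOT 0=1 G2=(0+0>=2)=0 -> 010
Step 4: G0=G1=1 G1=NOT G0=NOT 0=1 G2=(1+0>=2)=0 -> 110
Step 5: G0=G1=1 G1=NOT G0=NOT 1=0 G2=(1+0>=2)=0 -> 100

100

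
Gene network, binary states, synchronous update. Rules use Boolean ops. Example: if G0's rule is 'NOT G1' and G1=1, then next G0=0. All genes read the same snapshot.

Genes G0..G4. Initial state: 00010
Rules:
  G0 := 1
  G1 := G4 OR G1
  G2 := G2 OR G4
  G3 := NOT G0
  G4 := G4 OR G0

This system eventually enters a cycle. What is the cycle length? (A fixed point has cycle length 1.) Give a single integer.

Step 0: 00010
Step 1: G0=1(const) G1=G4|G1=0|0=0 G2=G2|G4=0|0=0 G3=NOT G0=NOT 0=1 G4=G4|G0=0|0=0 -> 10010
Step 2: G0=1(const) G1=G4|G1=0|0=0 G2=G2|G4=0|0=0 G3=NOT G0=NOT 1=0 G4=G4|G0=0|1=1 -> 10001
Step 3: G0=1(const) G1=G4|G1=1|0=1 G2=G2|G4=0|1=1 G3=NOT G0=NOT 1=0 G4=G4|G0=1|1=1 -> 11101
Step 4: G0=1(const) G1=G4|G1=1|1=1 G2=G2|G4=1|1=1 G3=NOT G0=NOT 1=0 G4=G4|G0=1|1=1 -> 11101
State from step 4 equals state from step 3 -> cycle length 1

Answer: 1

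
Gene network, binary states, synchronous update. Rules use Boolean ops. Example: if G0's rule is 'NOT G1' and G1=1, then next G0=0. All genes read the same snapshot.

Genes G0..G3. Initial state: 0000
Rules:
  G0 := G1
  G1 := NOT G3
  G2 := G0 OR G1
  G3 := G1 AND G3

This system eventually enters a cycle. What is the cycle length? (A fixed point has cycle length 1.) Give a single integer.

Step 0: 0000
Step 1: G0=G1=0 G1=NOT G3=NOT 0=1 G2=G0|G1=0|0=0 G3=G1&G3=0&0=0 -> 0100
Step 2: G0=G1=1 G1=NOT G3=NOT 0=1 G2=G0|G1=0|1=1 G3=G1&G3=1&0=0 -> 1110
Step 3: G0=G1=1 G1=NOT G3=NOT 0=1 G2=G0|G1=1|1=1 G3=G1&G3=1&0=0 -> 1110
State from step 3 equals state from step 2 -> cycle length 1

Answer: 1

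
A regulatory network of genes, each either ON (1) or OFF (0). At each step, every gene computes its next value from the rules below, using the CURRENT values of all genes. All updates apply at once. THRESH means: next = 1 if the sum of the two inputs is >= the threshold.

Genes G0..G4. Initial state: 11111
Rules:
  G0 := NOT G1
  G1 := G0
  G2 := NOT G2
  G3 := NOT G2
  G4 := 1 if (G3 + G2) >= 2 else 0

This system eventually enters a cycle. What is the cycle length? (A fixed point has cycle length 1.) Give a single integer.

Answer: 4

Derivation:
Step 0: 11111
Step 1: G0=NOT G1=NOT 1=0 G1=G0=1 G2=NOT G2=NOT 1=0 G3=NOT G2=NOT 1=0 G4=(1+1>=2)=1 -> 01001
Step 2: G0=NOT G1=NOT 1=0 G1=G0=0 G2=NOT G2=NOT 0=1 G3=NOT G2=NOT 0=1 G4=(0+0>=2)=0 -> 00110
Step 3: G0=NOT G1=NOT 0=1 G1=G0=0 G2=NOT G2=NOT 1=0 G3=NOT G2=NOT 1=0 G4=(1+1>=2)=1 -> 10001
Step 4: G0=NOT G1=NOT 0=1 G1=G0=1 G2=NOT G2=NOT 0=1 G3=NOT G2=NOT 0=1 G4=(0+0>=2)=0 -> 11110
Step 5: G0=NOT G1=NOT 1=0 G1=G0=1 G2=NOT G2=NOT 1=0 G3=NOT G2=NOT 1=0 G4=(1+1>=2)=1 -> 01001
State from step 5 equals state from step 1 -> cycle length 4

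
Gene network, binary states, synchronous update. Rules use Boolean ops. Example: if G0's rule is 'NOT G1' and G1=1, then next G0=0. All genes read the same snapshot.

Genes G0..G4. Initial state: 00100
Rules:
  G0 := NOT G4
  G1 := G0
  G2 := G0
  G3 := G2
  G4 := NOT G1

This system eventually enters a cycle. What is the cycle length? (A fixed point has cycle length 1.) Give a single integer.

Answer: 3

Derivation:
Step 0: 00100
Step 1: G0=NOT G4=NOT 0=1 G1=G0=0 G2=G0=0 G3=G2=1 G4=NOT G1=NOT 0=1 -> 10011
Step 2: G0=NOT G4=NOT 1=0 G1=G0=1 G2=G0=1 G3=G2=0 G4=NOT G1=NOT 0=1 -> 01101
Step 3: G0=NOT G4=NOT 1=0 G1=G0=0 G2=G0=0 G3=G2=1 G4=NOT G1=NOT 1=0 -> 00010
Step 4: G0=NOT G4=NOT 0=1 G1=G0=0 G2=G0=0 G3=G2=0 G4=NOT G1=NOT 0=1 -> 10001
Step 5: G0=NOT G4=NOT 1=0 G1=G0=1 G2=G0=1 G3=G2=0 G4=NOT G1=NOT 0=1 -> 01101
State from step 5 equals state from step 2 -> cycle length 3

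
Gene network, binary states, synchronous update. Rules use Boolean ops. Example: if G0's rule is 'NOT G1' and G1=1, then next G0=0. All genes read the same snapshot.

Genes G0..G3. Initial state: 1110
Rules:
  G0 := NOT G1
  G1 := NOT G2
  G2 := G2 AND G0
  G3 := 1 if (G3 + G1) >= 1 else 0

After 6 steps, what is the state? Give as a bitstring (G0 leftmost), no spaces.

Step 1: G0=NOT G1=NOT 1=0 G1=NOT G2=NOT 1=0 G2=G2&G0=1&1=1 G3=(0+1>=1)=1 -> 0011
Step 2: G0=NOT G1=NOT 0=1 G1=NOT G2=NOT 1=0 G2=G2&G0=1&0=0 G3=(1+0>=1)=1 -> 1001
Step 3: G0=NOT G1=NOT 0=1 G1=NOT G2=NOT 0=1 G2=G2&G0=0&1=0 G3=(1+0>=1)=1 -> 1101
Step 4: G0=NOT G1=NOT 1=0 G1=NOT G2=NOT 0=1 G2=G2&G0=0&1=0 G3=(1+1>=1)=1 -> 0101
Step 5: G0=NOT G1=NOT 1=0 G1=NOT G2=NOT 0=1 G2=G2&G0=0&0=0 G3=(1+1>=1)=1 -> 0101
Step 6: G0=NOT G1=NOT 1=0 G1=NOT G2=NOT 0=1 G2=G2&G0=0&0=0 G3=(1+1>=1)=1 -> 0101

0101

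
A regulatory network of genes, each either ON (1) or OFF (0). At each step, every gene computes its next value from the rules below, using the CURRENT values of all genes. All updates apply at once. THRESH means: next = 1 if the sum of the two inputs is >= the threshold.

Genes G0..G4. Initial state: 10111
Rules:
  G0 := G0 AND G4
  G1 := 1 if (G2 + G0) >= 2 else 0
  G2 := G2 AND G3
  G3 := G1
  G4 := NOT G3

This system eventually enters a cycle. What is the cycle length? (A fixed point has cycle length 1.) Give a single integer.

Step 0: 10111
Step 1: G0=G0&G4=1&1=1 G1=(1+1>=2)=1 G2=G2&G3=1&1=1 G3=G1=0 G4=NOT G3=NOT 1=0 -> 11100
Step 2: G0=G0&G4=1&0=0 G1=(1+1>=2)=1 G2=G2&G3=1&0=0 G3=G1=1 G4=NOT G3=NOT 0=1 -> 01011
Step 3: G0=G0&G4=0&1=0 G1=(0+0>=2)=0 G2=G2&G3=0&1=0 G3=G1=1 G4=NOT G3=NOT 1=0 -> 00010
Step 4: G0=G0&G4=0&0=0 G1=(0+0>=2)=0 G2=G2&G3=0&1=0 G3=G1=0 G4=NOT G3=NOT 1=0 -> 00000
Step 5: G0=G0&G4=0&0=0 G1=(0+0>=2)=0 G2=G2&G3=0&0=0 G3=G1=0 G4=NOT G3=NOT 0=1 -> 00001
Step 6: G0=G0&G4=0&1=0 G1=(0+0>=2)=0 G2=G2&G3=0&0=0 G3=G1=0 G4=NOT G3=NOT 0=1 -> 00001
State from step 6 equals state from step 5 -> cycle length 1

Answer: 1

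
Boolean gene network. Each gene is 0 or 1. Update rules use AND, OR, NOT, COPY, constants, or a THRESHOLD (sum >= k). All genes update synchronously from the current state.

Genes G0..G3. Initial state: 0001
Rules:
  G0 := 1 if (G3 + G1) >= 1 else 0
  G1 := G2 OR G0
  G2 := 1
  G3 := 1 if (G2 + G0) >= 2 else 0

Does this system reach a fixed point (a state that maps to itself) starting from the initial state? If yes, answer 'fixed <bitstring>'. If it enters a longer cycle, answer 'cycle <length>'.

Answer: fixed 1111

Derivation:
Step 0: 0001
Step 1: G0=(1+0>=1)=1 G1=G2|G0=0|0=0 G2=1(const) G3=(0+0>=2)=0 -> 1010
Step 2: G0=(0+0>=1)=0 G1=G2|G0=1|1=1 G2=1(const) G3=(1+1>=2)=1 -> 0111
Step 3: G0=(1+1>=1)=1 G1=G2|G0=1|0=1 G2=1(const) G3=(1+0>=2)=0 -> 1110
Step 4: G0=(0+1>=1)=1 G1=G2|G0=1|1=1 G2=1(const) G3=(1+1>=2)=1 -> 1111
Step 5: G0=(1+1>=1)=1 G1=G2|G0=1|1=1 G2=1(const) G3=(1+1>=2)=1 -> 1111
Fixed point reached at step 4: 1111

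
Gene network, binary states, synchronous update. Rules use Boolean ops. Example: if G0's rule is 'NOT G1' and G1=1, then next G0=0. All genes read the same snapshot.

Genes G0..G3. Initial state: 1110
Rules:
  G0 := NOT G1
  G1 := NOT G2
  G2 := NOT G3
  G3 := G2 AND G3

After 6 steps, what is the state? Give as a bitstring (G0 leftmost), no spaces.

Step 1: G0=NOT G1=NOT 1=0 G1=NOT G2=NOT 1=0 G2=NOT G3=NOT 0=1 G3=G2&G3=1&0=0 -> 0010
Step 2: G0=NOT G1=NOT 0=1 G1=NOT G2=NOT 1=0 G2=NOT G3=NOT 0=1 G3=G2&G3=1&0=0 -> 1010
Step 3: G0=NOT G1=NOT 0=1 G1=NOT G2=NOT 1=0 G2=NOT G3=NOT 0=1 G3=G2&G3=1&0=0 -> 1010
Step 4: G0=NOT G1=NOT 0=1 G1=NOT G2=NOT 1=0 G2=NOT G3=NOT 0=1 G3=G2&G3=1&0=0 -> 1010
Step 5: G0=NOT G1=NOT 0=1 G1=NOT G2=NOT 1=0 G2=NOT G3=NOT 0=1 G3=G2&G3=1&0=0 -> 1010
Step 6: G0=NOT G1=NOT 0=1 G1=NOT G2=NOT 1=0 G2=NOT G3=NOT 0=1 G3=G2&G3=1&0=0 -> 1010

1010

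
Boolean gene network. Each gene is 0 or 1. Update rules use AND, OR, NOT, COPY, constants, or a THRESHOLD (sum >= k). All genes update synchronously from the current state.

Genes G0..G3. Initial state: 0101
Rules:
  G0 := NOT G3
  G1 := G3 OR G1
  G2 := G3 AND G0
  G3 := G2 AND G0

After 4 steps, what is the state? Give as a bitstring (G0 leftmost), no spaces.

Step 1: G0=NOT G3=NOT 1=0 G1=G3|G1=1|1=1 G2=G3&G0=1&0=0 G3=G2&G0=0&0=0 -> 0100
Step 2: G0=NOT G3=NOT 0=1 G1=G3|G1=0|1=1 G2=G3&G0=0&0=0 G3=G2&G0=0&0=0 -> 1100
Step 3: G0=NOT G3=NOT 0=1 G1=G3|G1=0|1=1 G2=G3&G0=0&1=0 G3=G2&G0=0&1=0 -> 1100
Step 4: G0=NOT G3=NOT 0=1 G1=G3|G1=0|1=1 G2=G3&G0=0&1=0 G3=G2&G0=0&1=0 -> 1100

1100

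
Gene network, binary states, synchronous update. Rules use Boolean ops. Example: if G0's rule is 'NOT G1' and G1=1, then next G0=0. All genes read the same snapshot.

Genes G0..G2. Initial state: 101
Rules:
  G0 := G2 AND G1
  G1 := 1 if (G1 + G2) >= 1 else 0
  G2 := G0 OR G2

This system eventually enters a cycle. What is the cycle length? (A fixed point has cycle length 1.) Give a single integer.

Step 0: 101
Step 1: G0=G2&G1=1&0=0 G1=(0+1>=1)=1 G2=G0|G2=1|1=1 -> 011
Step 2: G0=G2&G1=1&1=1 G1=(1+1>=1)=1 G2=G0|G2=0|1=1 -> 111
Step 3: G0=G2&G1=1&1=1 G1=(1+1>=1)=1 G2=G0|G2=1|1=1 -> 111
State from step 3 equals state from step 2 -> cycle length 1

Answer: 1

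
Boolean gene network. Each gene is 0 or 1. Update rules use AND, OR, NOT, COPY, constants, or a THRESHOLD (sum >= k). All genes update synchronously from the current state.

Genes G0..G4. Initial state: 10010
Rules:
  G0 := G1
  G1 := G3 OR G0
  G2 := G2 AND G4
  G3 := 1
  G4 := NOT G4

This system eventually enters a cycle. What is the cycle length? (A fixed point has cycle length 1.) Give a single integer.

Answer: 2

Derivation:
Step 0: 10010
Step 1: G0=G1=0 G1=G3|G0=1|1=1 G2=G2&G4=0&0=0 G3=1(const) G4=NOT G4=NOT 0=1 -> 01011
Step 2: G0=G1=1 G1=G3|G0=1|0=1 G2=G2&G4=0&1=0 G3=1(const) G4=NOT G4=NOT 1=0 -> 11010
Step 3: G0=G1=1 G1=G3|G0=1|1=1 G2=G2&G4=0&0=0 G3=1(const) G4=NOT G4=NOT 0=1 -> 11011
Step 4: G0=G1=1 G1=G3|G0=1|1=1 G2=G2&G4=0&1=0 G3=1(const) G4=NOT G4=NOT 1=0 -> 11010
State from step 4 equals state from step 2 -> cycle length 2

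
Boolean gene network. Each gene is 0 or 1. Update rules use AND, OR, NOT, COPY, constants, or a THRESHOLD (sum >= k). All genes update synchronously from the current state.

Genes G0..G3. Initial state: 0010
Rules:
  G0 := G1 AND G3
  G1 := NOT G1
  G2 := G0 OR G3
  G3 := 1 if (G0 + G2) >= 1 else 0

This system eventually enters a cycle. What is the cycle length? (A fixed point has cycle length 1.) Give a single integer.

Answer: 2

Derivation:
Step 0: 0010
Step 1: G0=G1&G3=0&0=0 G1=NOT G1=NOT 0=1 G2=G0|G3=0|0=0 G3=(0+1>=1)=1 -> 0101
Step 2: G0=G1&G3=1&1=1 G1=NOT G1=NOT 1=0 G2=G0|G3=0|1=1 G3=(0+0>=1)=0 -> 1010
Step 3: G0=G1&G3=0&0=0 G1=NOT G1=NOT 0=1 G2=G0|G3=1|0=1 G3=(1+1>=1)=1 -> 0111
Step 4: G0=G1&G3=1&1=1 G1=NOT G1=NOT 1=0 G2=G0|G3=0|1=1 G3=(0+1>=1)=1 -> 1011
Step 5: G0=G1&G3=0&1=0 G1=NOT G1=NOT 0=1 G2=G0|G3=1|1=1 G3=(1+1>=1)=1 -> 0111
State from step 5 equals state from step 3 -> cycle length 2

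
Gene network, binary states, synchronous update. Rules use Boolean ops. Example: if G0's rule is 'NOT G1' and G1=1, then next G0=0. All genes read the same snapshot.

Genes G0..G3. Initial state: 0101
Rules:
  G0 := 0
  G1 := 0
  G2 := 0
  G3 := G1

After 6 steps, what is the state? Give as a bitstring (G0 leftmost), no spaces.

Step 1: G0=0(const) G1=0(const) G2=0(const) G3=G1=1 -> 0001
Step 2: G0=0(const) G1=0(const) G2=0(const) G3=G1=0 -> 0000
Step 3: G0=0(const) G1=0(const) G2=0(const) G3=G1=0 -> 0000
Step 4: G0=0(const) G1=0(const) G2=0(const) G3=G1=0 -> 0000
Step 5: G0=0(const) G1=0(const) G2=0(const) G3=G1=0 -> 0000
Step 6: G0=0(const) G1=0(const) G2=0(const) G3=G1=0 -> 0000

0000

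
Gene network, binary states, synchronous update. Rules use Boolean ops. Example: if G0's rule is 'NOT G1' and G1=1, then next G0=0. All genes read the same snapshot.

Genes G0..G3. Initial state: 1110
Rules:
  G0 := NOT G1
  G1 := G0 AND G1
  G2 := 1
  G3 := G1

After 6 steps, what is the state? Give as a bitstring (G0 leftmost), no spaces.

Step 1: G0=NOT G1=NOT 1=0 G1=G0&G1=1&1=1 G2=1(const) G3=G1=1 -> 0111
Step 2: G0=NOT G1=NOT 1=0 G1=G0&G1=0&1=0 G2=1(const) G3=G1=1 -> 0011
Step 3: G0=NOT G1=NOT 0=1 G1=G0&G1=0&0=0 G2=1(const) G3=G1=0 -> 1010
Step 4: G0=NOT G1=NOT 0=1 G1=G0&G1=1&0=0 G2=1(const) G3=G1=0 -> 1010
Step 5: G0=NOT G1=NOT 0=1 G1=G0&G1=1&0=0 G2=1(const) G3=G1=0 -> 1010
Step 6: G0=NOT G1=NOT 0=1 G1=G0&G1=1&0=0 G2=1(const) G3=G1=0 -> 1010

1010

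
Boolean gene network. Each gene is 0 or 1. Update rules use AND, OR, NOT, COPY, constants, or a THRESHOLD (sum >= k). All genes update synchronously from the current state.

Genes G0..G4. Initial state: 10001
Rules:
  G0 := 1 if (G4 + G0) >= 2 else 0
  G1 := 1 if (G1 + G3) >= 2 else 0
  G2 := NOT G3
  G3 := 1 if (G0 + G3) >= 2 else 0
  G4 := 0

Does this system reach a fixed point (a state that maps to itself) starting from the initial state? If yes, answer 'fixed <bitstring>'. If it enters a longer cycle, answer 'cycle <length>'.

Step 0: 10001
Step 1: G0=(1+1>=2)=1 G1=(0+0>=2)=0 G2=NOT G3=NOT 0=1 G3=(1+0>=2)=0 G4=0(const) -> 10100
Step 2: G0=(0+1>=2)=0 G1=(0+0>=2)=0 G2=NOT G3=NOT 0=1 G3=(1+0>=2)=0 G4=0(const) -> 00100
Step 3: G0=(0+0>=2)=0 G1=(0+0>=2)=0 G2=NOT G3=NOT 0=1 G3=(0+0>=2)=0 G4=0(const) -> 00100
Fixed point reached at step 2: 00100

Answer: fixed 00100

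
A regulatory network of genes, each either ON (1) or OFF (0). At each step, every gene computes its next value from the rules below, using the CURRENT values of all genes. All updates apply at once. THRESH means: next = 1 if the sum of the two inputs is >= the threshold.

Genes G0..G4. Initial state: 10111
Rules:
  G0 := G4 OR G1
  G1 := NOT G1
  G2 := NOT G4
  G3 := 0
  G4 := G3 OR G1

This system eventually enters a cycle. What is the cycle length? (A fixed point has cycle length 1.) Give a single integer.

Step 0: 10111
Step 1: G0=G4|G1=1|0=1 G1=NOT G1=NOT 0=1 G2=NOT G4=NOT 1=0 G3=0(const) G4=G3|G1=1|0=1 -> 11001
Step 2: G0=G4|G1=1|1=1 G1=NOT G1=NOT 1=0 G2=NOT G4=NOT 1=0 G3=0(const) G4=G3|G1=0|1=1 -> 10001
Step 3: G0=G4|G1=1|0=1 G1=NOT G1=NOT 0=1 G2=NOT G4=NOT 1=0 G3=0(const) G4=G3|G1=0|0=0 -> 11000
Step 4: G0=G4|G1=0|1=1 G1=NOT G1=NOT 1=0 G2=NOT G4=NOT 0=1 G3=0(const) G4=G3|G1=0|1=1 -> 10101
Step 5: G0=G4|G1=1|0=1 G1=NOT G1=NOT 0=1 G2=NOT G4=NOT 1=0 G3=0(const) G4=G3|G1=0|0=0 -> 11000
State from step 5 equals state from step 3 -> cycle length 2

Answer: 2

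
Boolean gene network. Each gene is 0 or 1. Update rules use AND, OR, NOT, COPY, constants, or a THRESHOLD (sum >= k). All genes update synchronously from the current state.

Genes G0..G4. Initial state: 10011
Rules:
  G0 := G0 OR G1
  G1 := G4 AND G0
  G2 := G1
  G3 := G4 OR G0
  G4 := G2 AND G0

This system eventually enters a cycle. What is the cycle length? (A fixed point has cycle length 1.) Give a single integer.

Step 0: 10011
Step 1: G0=G0|G1=1|0=1 G1=G4&G0=1&1=1 G2=G1=0 G3=G4|G0=1|1=1 G4=G2&G0=0&1=0 -> 11010
Step 2: G0=G0|G1=1|1=1 G1=G4&G0=0&1=0 G2=G1=1 G3=G4|G0=0|1=1 G4=G2&G0=0&1=0 -> 10110
Step 3: G0=G0|G1=1|0=1 G1=G4&G0=0&1=0 G2=G1=0 G3=G4|G0=0|1=1 G4=G2&G0=1&1=1 -> 10011
State from step 3 equals state from step 0 -> cycle length 3

Answer: 3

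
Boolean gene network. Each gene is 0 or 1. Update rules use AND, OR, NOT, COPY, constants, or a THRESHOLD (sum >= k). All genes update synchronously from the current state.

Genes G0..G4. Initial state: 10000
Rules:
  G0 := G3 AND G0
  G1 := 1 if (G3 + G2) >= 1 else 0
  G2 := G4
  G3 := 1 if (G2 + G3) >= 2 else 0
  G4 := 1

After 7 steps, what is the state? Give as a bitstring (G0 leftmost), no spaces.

Step 1: G0=G3&G0=0&1=0 G1=(0+0>=1)=0 G2=G4=0 G3=(0+0>=2)=0 G4=1(const) -> 00001
Step 2: G0=G3&G0=0&0=0 G1=(0+0>=1)=0 G2=G4=1 G3=(0+0>=2)=0 G4=1(const) -> 00101
Step 3: G0=G3&G0=0&0=0 G1=(0+1>=1)=1 G2=G4=1 G3=(1+0>=2)=0 G4=1(const) -> 01101
Step 4: G0=G3&G0=0&0=0 G1=(0+1>=1)=1 G2=G4=1 G3=(1+0>=2)=0 G4=1(const) -> 01101
Step 5: G0=G3&G0=0&0=0 G1=(0+1>=1)=1 G2=G4=1 G3=(1+0>=2)=0 G4=1(const) -> 01101
Step 6: G0=G3&G0=0&0=0 G1=(0+1>=1)=1 G2=G4=1 G3=(1+0>=2)=0 G4=1(const) -> 01101
Step 7: G0=G3&G0=0&0=0 G1=(0+1>=1)=1 G2=G4=1 G3=(1+0>=2)=0 G4=1(const) -> 01101

01101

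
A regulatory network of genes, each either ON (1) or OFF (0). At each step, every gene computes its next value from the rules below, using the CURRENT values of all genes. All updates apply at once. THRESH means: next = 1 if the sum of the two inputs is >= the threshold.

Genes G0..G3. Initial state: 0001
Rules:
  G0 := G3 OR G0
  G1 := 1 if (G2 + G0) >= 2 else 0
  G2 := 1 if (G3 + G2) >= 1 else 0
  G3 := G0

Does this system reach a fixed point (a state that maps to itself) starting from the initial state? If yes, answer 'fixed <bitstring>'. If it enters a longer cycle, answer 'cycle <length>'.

Step 0: 0001
Step 1: G0=G3|G0=1|0=1 G1=(0+0>=2)=0 G2=(1+0>=1)=1 G3=G0=0 -> 1010
Step 2: G0=G3|G0=0|1=1 G1=(1+1>=2)=1 G2=(0+1>=1)=1 G3=G0=1 -> 1111
Step 3: G0=G3|G0=1|1=1 G1=(1+1>=2)=1 G2=(1+1>=1)=1 G3=G0=1 -> 1111
Fixed point reached at step 2: 1111

Answer: fixed 1111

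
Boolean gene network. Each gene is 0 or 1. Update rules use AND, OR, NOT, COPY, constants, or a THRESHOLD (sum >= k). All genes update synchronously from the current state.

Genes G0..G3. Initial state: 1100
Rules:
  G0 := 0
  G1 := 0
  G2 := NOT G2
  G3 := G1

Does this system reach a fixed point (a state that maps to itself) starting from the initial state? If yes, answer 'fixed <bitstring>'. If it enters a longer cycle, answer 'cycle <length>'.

Answer: cycle 2

Derivation:
Step 0: 1100
Step 1: G0=0(const) G1=0(const) G2=NOT G2=NOT 0=1 G3=G1=1 -> 0011
Step 2: G0=0(const) G1=0(const) G2=NOT G2=NOT 1=0 G3=G1=0 -> 0000
Step 3: G0=0(const) G1=0(const) G2=NOT G2=NOT 0=1 G3=G1=0 -> 0010
Step 4: G0=0(const) G1=0(const) G2=NOT G2=NOT 1=0 G3=G1=0 -> 0000
Cycle of length 2 starting at step 2 -> no fixed point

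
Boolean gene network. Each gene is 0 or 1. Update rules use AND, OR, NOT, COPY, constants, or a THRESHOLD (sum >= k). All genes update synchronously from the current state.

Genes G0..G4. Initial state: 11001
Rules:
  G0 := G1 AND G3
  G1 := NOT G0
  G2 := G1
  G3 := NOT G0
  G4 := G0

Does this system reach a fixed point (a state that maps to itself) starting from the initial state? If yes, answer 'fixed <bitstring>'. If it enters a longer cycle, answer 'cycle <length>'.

Answer: cycle 4

Derivation:
Step 0: 11001
Step 1: G0=G1&G3=1&0=0 G1=NOT G0=NOT 1=0 G2=G1=1 G3=NOT G0=NOT 1=0 G4=G0=1 -> 00101
Step 2: G0=G1&G3=0&0=0 G1=NOT G0=NOT 0=1 G2=G1=0 G3=NOT G0=NOT 0=1 G4=G0=0 -> 01010
Step 3: G0=G1&G3=1&1=1 G1=NOT G0=NOT 0=1 G2=G1=1 G3=NOT G0=NOT 0=1 G4=G0=0 -> 11110
Step 4: G0=G1&G3=1&1=1 G1=NOT G0=NOT 1=0 G2=G1=1 G3=NOT G0=NOT 1=0 G4=G0=1 -> 10101
Step 5: G0=G1&G3=0&0=0 G1=NOT G0=NOT 1=0 G2=G1=0 G3=NOT G0=NOT 1=0 G4=G0=1 -> 00001
Step 6: G0=G1&G3=0&0=0 G1=NOT G0=NOT 0=1 G2=G1=0 G3=NOT G0=NOT 0=1 G4=G0=0 -> 01010
Cycle of length 4 starting at step 2 -> no fixed point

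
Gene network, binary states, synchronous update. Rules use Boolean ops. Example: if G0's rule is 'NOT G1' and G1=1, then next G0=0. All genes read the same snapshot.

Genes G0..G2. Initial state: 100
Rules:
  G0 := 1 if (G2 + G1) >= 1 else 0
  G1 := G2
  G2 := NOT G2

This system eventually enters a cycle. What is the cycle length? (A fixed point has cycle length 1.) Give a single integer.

Answer: 2

Derivation:
Step 0: 100
Step 1: G0=(0+0>=1)=0 G1=G2=0 G2=NOT G2=NOT 0=1 -> 001
Step 2: G0=(1+0>=1)=1 G1=G2=1 G2=NOT G2=NOT 1=0 -> 110
Step 3: G0=(0+1>=1)=1 G1=G2=0 G2=NOT G2=NOT 0=1 -> 101
Step 4: G0=(1+0>=1)=1 G1=G2=1 G2=NOT G2=NOT 1=0 -> 110
State from step 4 equals state from step 2 -> cycle length 2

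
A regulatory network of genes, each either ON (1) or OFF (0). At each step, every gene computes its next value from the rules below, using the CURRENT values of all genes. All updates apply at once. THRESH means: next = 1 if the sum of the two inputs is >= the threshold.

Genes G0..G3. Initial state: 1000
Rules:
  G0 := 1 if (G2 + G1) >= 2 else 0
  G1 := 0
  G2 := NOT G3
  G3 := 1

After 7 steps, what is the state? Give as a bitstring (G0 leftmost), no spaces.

Step 1: G0=(0+0>=2)=0 G1=0(const) G2=NOT G3=NOT 0=1 G3=1(const) -> 0011
Step 2: G0=(1+0>=2)=0 G1=0(const) G2=NOT G3=NOT 1=0 G3=1(const) -> 0001
Step 3: G0=(0+0>=2)=0 G1=0(const) G2=NOT G3=NOT 1=0 G3=1(const) -> 0001
Step 4: G0=(0+0>=2)=0 G1=0(const) G2=NOT G3=NOT 1=0 G3=1(const) -> 0001
Step 5: G0=(0+0>=2)=0 G1=0(const) G2=NOT G3=NOT 1=0 G3=1(const) -> 0001
Step 6: G0=(0+0>=2)=0 G1=0(const) G2=NOT G3=NOT 1=0 G3=1(const) -> 0001
Step 7: G0=(0+0>=2)=0 G1=0(const) G2=NOT G3=NOT 1=0 G3=1(const) -> 0001

0001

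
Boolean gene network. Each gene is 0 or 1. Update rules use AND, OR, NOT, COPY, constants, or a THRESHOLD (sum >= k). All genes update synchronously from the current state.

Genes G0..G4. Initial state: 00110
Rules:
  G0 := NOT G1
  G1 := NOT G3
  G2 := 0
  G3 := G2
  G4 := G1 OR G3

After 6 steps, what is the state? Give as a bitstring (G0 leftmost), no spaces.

Step 1: G0=NOT G1=NOT 0=1 G1=NOT G3=NOT 1=0 G2=0(const) G3=G2=1 G4=G1|G3=0|1=1 -> 10011
Step 2: G0=NOT G1=NOT 0=1 G1=NOT G3=NOT 1=0 G2=0(const) G3=G2=0 G4=G1|G3=0|1=1 -> 10001
Step 3: G0=NOT G1=NOT 0=1 G1=NOT G3=NOT 0=1 G2=0(const) G3=G2=0 G4=G1|G3=0|0=0 -> 11000
Step 4: G0=NOT G1=NOT 1=0 G1=NOT G3=NOT 0=1 G2=0(const) G3=G2=0 G4=G1|G3=1|0=1 -> 01001
Step 5: G0=NOT G1=NOT 1=0 G1=NOT G3=NOT 0=1 G2=0(const) G3=G2=0 G4=G1|G3=1|0=1 -> 01001
Step 6: G0=NOT G1=NOT 1=0 G1=NOT G3=NOT 0=1 G2=0(const) G3=G2=0 G4=G1|G3=1|0=1 -> 01001

01001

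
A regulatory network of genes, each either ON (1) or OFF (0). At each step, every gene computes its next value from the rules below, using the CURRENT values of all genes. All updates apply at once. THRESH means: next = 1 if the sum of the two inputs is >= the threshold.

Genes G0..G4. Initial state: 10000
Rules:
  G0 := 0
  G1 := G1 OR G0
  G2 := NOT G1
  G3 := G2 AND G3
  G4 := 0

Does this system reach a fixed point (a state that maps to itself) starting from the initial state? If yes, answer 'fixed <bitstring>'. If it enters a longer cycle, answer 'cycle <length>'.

Answer: fixed 01000

Derivation:
Step 0: 10000
Step 1: G0=0(const) G1=G1|G0=0|1=1 G2=NOT G1=NOT 0=1 G3=G2&G3=0&0=0 G4=0(const) -> 01100
Step 2: G0=0(const) G1=G1|G0=1|0=1 G2=NOT G1=NOT 1=0 G3=G2&G3=1&0=0 G4=0(const) -> 01000
Step 3: G0=0(const) G1=G1|G0=1|0=1 G2=NOT G1=NOT 1=0 G3=G2&G3=0&0=0 G4=0(const) -> 01000
Fixed point reached at step 2: 01000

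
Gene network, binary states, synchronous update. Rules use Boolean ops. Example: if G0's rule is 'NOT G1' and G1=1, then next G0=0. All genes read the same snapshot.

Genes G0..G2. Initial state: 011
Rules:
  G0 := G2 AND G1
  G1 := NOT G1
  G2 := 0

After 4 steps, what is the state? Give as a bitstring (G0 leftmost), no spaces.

Step 1: G0=G2&G1=1&1=1 G1=NOT G1=NOT 1=0 G2=0(const) -> 100
Step 2: G0=G2&G1=0&0=0 G1=NOT G1=NOT 0=1 G2=0(const) -> 010
Step 3: G0=G2&G1=0&1=0 G1=NOT G1=NOT 1=0 G2=0(const) -> 000
Step 4: G0=G2&G1=0&0=0 G1=NOT G1=NOT 0=1 G2=0(const) -> 010

010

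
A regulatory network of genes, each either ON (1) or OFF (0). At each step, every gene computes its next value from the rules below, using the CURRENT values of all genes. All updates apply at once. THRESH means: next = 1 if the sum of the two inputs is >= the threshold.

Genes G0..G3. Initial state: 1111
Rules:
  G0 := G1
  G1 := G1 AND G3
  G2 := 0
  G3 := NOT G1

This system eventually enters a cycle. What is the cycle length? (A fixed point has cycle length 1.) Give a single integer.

Answer: 1

Derivation:
Step 0: 1111
Step 1: G0=G1=1 G1=G1&G3=1&1=1 G2=0(const) G3=NOT G1=NOT 1=0 -> 1100
Step 2: G0=G1=1 G1=G1&G3=1&0=0 G2=0(const) G3=NOT G1=NOT 1=0 -> 1000
Step 3: G0=G1=0 G1=G1&G3=0&0=0 G2=0(const) G3=NOT G1=NOT 0=1 -> 0001
Step 4: G0=G1=0 G1=G1&G3=0&1=0 G2=0(const) G3=NOT G1=NOT 0=1 -> 0001
State from step 4 equals state from step 3 -> cycle length 1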